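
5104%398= 328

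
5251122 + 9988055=15239177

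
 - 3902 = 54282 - 58184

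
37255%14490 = 8275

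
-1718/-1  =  1718/1 = 1718.00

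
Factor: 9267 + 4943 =14210 = 2^1*5^1*7^2*29^1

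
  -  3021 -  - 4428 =1407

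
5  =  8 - 3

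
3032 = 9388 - 6356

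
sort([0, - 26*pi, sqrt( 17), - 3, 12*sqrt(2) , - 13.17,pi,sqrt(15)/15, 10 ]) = [ - 26*pi, - 13.17, - 3, 0 , sqrt(15)/15, pi , sqrt(17 ), 10, 12*sqrt( 2 ) ] 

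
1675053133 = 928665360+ 746387773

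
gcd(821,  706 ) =1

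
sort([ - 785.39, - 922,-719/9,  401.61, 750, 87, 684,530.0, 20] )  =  [ - 922 , - 785.39, - 719/9, 20,87,401.61, 530.0, 684, 750]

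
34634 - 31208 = 3426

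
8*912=7296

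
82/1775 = 82/1775 = 0.05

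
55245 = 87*635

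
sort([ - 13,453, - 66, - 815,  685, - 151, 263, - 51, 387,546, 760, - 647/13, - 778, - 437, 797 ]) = [ - 815, - 778,  -  437, - 151,- 66, - 51, -647/13, - 13 , 263 , 387, 453, 546, 685, 760,797]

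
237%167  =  70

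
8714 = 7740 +974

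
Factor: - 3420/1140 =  - 3 = -  3^1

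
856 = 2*428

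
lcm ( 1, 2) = 2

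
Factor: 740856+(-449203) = 291653 =29^1* 89^1*113^1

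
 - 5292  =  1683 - 6975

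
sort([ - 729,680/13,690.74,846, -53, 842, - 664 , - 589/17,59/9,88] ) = [-729,-664, - 53, - 589/17,59/9,680/13,88, 690.74,842, 846 ] 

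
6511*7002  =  45590022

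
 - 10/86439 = - 1 + 86429/86439  =  - 0.00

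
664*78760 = 52296640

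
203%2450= 203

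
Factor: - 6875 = -5^4*11^1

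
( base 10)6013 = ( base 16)177D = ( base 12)3591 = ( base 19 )GC9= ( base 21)DD7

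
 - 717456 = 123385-840841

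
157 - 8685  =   - 8528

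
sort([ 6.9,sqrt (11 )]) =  [ sqrt( 11 ), 6.9]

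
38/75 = 38/75 = 0.51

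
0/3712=0=0.00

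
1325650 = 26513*50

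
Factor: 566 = 2^1*283^1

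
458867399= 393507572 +65359827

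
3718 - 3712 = 6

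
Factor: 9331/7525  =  5^ ( - 2)*31^1= 31/25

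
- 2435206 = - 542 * 4493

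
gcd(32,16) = 16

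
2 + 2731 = 2733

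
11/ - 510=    - 11/510 = - 0.02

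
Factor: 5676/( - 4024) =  - 2^( - 1)*3^1*11^1*43^1*503^( - 1 ) = - 1419/1006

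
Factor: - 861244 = - 2^2*139^1*1549^1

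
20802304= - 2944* (-7066 )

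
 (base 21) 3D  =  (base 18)44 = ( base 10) 76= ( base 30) 2G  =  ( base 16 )4C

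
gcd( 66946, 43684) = 2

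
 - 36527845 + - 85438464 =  - 121966309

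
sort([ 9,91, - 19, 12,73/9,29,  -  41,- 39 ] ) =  [ - 41,-39 ,-19,73/9,9, 12, 29, 91 ]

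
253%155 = 98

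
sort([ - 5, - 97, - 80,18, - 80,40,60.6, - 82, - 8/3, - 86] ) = [ - 97 , - 86, - 82 , - 80, - 80, - 5,-8/3 , 18 , 40,60.6 ]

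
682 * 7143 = 4871526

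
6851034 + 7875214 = 14726248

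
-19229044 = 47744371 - 66973415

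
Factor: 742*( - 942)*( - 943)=659123052 =2^2*3^1*7^1 * 23^1*41^1 * 53^1*157^1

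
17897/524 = 17897/524  =  34.15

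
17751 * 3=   53253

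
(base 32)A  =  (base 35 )a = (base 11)a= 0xa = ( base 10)10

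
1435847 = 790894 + 644953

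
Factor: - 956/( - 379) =2^2*239^1*379^ ( - 1)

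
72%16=8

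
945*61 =57645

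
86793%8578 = 1013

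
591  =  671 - 80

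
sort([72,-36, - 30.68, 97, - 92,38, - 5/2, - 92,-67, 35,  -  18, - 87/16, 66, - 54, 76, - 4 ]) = [ - 92, - 92, - 67, - 54, - 36, - 30.68, - 18, - 87/16, - 4,  -  5/2,35, 38,66, 72,76, 97 ]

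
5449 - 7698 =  - 2249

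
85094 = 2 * 42547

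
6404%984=500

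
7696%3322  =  1052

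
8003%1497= 518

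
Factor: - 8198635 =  - 5^1*131^1 * 12517^1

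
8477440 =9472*895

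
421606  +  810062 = 1231668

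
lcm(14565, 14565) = 14565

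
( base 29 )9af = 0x1ec2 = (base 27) ALH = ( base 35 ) 6ey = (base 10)7874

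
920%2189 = 920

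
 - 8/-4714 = 4/2357 = 0.00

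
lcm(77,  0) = 0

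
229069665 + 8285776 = 237355441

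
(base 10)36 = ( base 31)15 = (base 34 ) 12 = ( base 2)100100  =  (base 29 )17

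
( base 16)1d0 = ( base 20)134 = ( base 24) j8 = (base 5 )3324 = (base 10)464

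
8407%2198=1813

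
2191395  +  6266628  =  8458023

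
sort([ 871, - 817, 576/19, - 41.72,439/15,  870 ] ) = [-817, - 41.72,439/15, 576/19,870,871 ]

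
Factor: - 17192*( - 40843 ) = 2^3*7^1*11^1* 47^1*79^1*307^1 =702172856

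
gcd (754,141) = 1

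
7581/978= 2527/326 =7.75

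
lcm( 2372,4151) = 16604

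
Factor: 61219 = 29^1*2111^1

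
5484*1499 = 8220516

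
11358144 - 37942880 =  - 26584736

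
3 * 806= 2418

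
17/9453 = 17/9453=0.00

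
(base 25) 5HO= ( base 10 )3574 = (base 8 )6766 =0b110111110110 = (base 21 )824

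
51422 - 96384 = -44962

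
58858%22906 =13046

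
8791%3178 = 2435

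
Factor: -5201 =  -7^1*743^1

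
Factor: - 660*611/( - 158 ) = 201630/79 = 2^1* 3^1 *5^1*11^1*13^1 * 47^1 * 79^( -1 ) 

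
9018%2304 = 2106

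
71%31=9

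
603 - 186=417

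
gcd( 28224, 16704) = 576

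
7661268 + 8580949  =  16242217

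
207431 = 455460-248029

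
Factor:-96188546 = -2^1*3697^1 * 13009^1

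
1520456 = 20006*76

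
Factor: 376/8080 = 47/1010 =2^( - 1 )*5^(- 1)*47^1*101^(- 1)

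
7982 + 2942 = 10924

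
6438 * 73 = 469974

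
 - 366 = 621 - 987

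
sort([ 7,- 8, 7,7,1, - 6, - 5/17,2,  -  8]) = [ - 8, - 8,-6,  -  5/17,1,  2,7,7,7 ] 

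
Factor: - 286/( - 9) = 2^1*3^( -2)*11^1*13^1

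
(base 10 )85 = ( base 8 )125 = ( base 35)2F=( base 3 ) 10011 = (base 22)3j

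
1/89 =1/89   =  0.01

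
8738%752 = 466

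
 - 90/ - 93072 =15/15512 = 0.00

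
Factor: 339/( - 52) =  - 2^ (-2)*3^1 * 13^ ( - 1)*113^1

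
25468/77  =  330 + 58/77 = 330.75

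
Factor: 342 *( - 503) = - 172026 = - 2^1*3^2*19^1*503^1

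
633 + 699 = 1332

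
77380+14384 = 91764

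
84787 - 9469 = 75318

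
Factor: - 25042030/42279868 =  - 12521015/21139934 = - 2^ ( - 1) * 5^1*13^1*83^( - 1)*347^( - 1 )*367^( - 1)*192631^1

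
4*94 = 376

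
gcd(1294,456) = 2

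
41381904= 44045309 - 2663405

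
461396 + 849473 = 1310869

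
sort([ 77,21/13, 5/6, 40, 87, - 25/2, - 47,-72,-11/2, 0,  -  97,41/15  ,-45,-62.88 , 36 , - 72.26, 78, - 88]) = [ - 97, - 88,-72.26,-72 ,-62.88, - 47 , - 45, - 25/2  ,-11/2, 0,5/6,21/13,41/15, 36,40,  77 , 78, 87]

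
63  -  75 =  -12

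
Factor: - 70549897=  - 11^2*127^1 * 4591^1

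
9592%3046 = 454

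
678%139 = 122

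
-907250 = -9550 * 95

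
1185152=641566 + 543586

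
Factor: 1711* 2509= 13^1*29^1*59^1*193^1 =4292899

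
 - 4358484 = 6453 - 4364937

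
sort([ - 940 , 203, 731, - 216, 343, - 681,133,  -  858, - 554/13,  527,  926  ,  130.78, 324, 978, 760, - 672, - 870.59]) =[ - 940,-870.59, - 858,  -  681, - 672 , - 216, - 554/13 , 130.78,133,203,324,343,527,731,760,926,978]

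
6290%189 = 53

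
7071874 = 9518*743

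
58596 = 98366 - 39770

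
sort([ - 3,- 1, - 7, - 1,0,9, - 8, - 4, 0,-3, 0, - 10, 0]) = [ - 10, - 8, - 7,  -  4, - 3,- 3, - 1 , - 1,  0, 0,0 , 0, 9 ] 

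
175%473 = 175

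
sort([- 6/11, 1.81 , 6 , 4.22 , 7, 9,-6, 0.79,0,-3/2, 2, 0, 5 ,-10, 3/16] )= [ - 10,-6, - 3/2,-6/11,0, 0, 3/16,0.79,1.81, 2,4.22, 5,6 , 7,9]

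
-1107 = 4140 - 5247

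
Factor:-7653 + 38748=3^2 * 5^1*691^1 = 31095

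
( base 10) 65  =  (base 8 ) 101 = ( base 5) 230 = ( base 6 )145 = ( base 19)38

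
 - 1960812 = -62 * 31626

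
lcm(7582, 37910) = 37910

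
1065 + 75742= 76807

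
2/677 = 2/677 = 0.00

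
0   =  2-2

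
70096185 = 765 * 91629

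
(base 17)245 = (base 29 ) md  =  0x28b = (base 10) 651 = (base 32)kb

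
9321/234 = 39 + 5/6 = 39.83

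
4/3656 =1/914  =  0.00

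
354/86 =177/43 = 4.12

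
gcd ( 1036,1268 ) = 4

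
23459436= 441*53196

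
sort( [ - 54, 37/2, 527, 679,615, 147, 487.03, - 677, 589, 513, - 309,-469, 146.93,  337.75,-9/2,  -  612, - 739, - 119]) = [ - 739, - 677, - 612, - 469,-309, - 119,-54, - 9/2, 37/2,146.93, 147, 337.75,487.03, 513, 527, 589,  615, 679 ] 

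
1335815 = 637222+698593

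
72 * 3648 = 262656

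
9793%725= 368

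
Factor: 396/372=3^1*11^1*31^( - 1)=33/31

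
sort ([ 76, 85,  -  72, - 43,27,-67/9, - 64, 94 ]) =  [-72, - 64, - 43, - 67/9,27, 76, 85,94]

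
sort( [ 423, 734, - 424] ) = [-424,423,734]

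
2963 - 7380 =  - 4417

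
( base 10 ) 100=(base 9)121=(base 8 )144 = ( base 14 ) 72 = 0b1100100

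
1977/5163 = 659/1721 = 0.38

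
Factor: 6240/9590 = 2^4 * 3^1 * 7^( - 1 )*13^1 *137^ ( - 1 ) = 624/959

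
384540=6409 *60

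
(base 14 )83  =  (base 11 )A5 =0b1110011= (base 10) 115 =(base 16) 73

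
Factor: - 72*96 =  - 6912 = - 2^8*3^3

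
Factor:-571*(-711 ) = 405981 = 3^2*79^1* 571^1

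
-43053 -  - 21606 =-21447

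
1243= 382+861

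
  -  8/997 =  - 8/997=-  0.01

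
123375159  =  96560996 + 26814163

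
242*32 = 7744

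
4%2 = 0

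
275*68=18700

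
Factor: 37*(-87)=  - 3^1*29^1*37^1 = - 3219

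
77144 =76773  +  371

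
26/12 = 13/6 = 2.17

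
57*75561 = 4306977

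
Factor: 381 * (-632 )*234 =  - 56345328 =- 2^4 * 3^3 * 13^1*79^1*127^1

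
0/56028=0 = 0.00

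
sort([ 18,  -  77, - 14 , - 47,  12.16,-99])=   [ - 99, - 77,-47  ,  -  14,12.16, 18 ]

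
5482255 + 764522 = 6246777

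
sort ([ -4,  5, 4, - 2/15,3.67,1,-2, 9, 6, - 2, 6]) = [ - 4, - 2, - 2, - 2/15,1 , 3.67, 4,  5,6,6,  9]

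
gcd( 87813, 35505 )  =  9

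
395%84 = 59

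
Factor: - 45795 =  - 3^1  *5^1*43^1*71^1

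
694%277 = 140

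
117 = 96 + 21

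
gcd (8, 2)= 2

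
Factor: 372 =2^2* 3^1 * 31^1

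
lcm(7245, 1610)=14490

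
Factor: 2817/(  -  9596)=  -2^(-2)*3^2*313^1*2399^( - 1) 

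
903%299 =6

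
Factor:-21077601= - 3^1*83^1*84649^1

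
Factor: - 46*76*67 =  - 2^3*19^1 * 23^1*67^1 = -234232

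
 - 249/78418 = - 1 + 78169/78418 =- 0.00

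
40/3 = 40/3 = 13.33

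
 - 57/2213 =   -  1 + 2156/2213  =  - 0.03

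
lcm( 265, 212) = 1060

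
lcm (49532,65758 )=3813964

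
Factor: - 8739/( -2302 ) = 2^(-1)  *  3^2 * 971^1*1151^(  -  1) 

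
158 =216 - 58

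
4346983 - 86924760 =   -  82577777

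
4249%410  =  149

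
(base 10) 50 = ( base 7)101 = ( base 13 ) 3B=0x32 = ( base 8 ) 62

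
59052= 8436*7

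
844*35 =29540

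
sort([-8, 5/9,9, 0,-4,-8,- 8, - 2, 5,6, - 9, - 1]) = [ - 9, - 8, - 8,-8,-4, - 2,  -  1, 0, 5/9,  5,  6, 9] 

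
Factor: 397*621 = 3^3*23^1*397^1= 246537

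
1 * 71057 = 71057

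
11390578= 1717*6634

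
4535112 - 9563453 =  - 5028341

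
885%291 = 12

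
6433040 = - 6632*( - 970 ) 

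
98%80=18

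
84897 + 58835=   143732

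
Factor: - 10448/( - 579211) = 16/887 = 2^4*887^(-1 )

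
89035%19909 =9399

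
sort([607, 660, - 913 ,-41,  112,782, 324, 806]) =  [-913 , - 41, 112, 324, 607, 660,  782, 806] 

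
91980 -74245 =17735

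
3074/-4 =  - 769+1/2 = -768.50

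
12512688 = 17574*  712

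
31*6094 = 188914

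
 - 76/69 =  - 76/69 = - 1.10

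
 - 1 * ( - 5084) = 5084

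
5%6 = 5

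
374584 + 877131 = 1251715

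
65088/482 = 32544/241=135.04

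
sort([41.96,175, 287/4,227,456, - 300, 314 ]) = [ - 300,41.96,287/4, 175,227,314,  456]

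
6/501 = 2/167=   0.01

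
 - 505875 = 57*( - 8875) 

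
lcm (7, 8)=56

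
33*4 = 132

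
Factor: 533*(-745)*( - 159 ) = 63136515= 3^1*5^1*13^1 * 41^1*53^1*149^1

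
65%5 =0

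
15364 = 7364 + 8000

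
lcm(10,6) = 30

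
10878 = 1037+9841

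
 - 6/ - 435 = 2/145 = 0.01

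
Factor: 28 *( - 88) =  - 2^5*7^1 * 11^1= - 2464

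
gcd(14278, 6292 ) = 242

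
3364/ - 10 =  - 1682/5 =- 336.40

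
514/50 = 10  +  7/25 = 10.28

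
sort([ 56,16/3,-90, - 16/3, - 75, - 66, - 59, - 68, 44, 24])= [  -  90, - 75,  -  68, - 66, - 59, - 16/3 , 16/3,24,44,56 ] 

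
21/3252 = 7/1084 = 0.01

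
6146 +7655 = 13801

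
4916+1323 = 6239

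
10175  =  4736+5439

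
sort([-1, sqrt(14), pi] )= [ - 1, pi, sqrt ( 14 ) ]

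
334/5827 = 334/5827 =0.06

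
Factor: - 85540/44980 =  - 7^1*47^1 *173^( - 1)= -  329/173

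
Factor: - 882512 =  - 2^4*19^1*2903^1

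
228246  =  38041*6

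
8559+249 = 8808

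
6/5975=6/5975  =  0.00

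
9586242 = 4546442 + 5039800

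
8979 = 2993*3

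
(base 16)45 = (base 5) 234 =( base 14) 4D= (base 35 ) 1Y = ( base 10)69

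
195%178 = 17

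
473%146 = 35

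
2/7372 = 1/3686 = 0.00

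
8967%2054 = 751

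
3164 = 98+3066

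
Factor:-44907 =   -  3^1*14969^1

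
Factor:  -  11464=  -  2^3*1433^1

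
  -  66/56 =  - 2 + 23/28 = - 1.18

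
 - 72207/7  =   - 10316 + 5/7 = - 10315.29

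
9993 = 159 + 9834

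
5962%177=121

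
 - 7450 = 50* ( - 149 ) 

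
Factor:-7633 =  - 17^1* 449^1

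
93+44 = 137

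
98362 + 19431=117793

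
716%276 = 164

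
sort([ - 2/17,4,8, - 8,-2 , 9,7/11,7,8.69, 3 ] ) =[ - 8, - 2, - 2/17,7/11,3,4, 7,  8,8.69,9]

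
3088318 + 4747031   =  7835349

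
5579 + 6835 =12414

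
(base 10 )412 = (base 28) ek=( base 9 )507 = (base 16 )19C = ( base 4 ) 12130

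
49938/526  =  24969/263 = 94.94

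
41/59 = 41/59 =0.69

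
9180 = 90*102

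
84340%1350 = 640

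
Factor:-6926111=-6926111^1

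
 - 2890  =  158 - 3048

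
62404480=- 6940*( - 8992 )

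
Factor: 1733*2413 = 4181729 = 19^1 * 127^1*1733^1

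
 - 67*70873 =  - 4748491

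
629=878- 249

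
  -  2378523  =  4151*( - 573 )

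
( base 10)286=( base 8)436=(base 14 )166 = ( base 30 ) 9g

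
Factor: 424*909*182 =70145712 = 2^4*3^2*7^1*13^1 * 53^1*101^1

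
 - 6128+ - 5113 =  - 11241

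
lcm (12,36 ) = 36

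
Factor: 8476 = 2^2*13^1*163^1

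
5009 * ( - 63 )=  - 315567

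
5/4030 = 1/806  =  0.00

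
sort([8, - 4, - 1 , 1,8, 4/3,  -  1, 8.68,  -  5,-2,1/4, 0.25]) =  [ - 5, - 4,  -  2, - 1,  -  1,1/4, 0.25, 1,  4/3,8,8  ,  8.68] 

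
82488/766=107 + 263/383= 107.69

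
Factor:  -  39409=- 39409^1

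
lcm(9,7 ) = 63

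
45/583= 45/583 =0.08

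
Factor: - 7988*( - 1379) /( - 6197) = - 11015452/6197 = - 2^2 * 7^1*197^1*1997^1*6197^( - 1 ) 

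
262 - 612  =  -350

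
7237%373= 150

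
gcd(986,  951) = 1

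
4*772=3088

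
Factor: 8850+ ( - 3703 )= 5147 = 5147^1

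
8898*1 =8898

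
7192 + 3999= 11191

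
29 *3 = 87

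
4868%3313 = 1555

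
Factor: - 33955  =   - 5^1*6791^1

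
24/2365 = 24/2365 = 0.01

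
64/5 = 64/5=12.80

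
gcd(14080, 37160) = 40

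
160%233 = 160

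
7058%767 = 155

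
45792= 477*96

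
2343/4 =2343/4 =585.75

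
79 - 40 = 39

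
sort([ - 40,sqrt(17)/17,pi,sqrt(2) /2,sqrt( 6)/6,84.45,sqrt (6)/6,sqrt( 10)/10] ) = [ - 40,sqrt( 17 ) /17,sqrt(10) /10,sqrt( 6 )/6 , sqrt( 6) /6,sqrt( 2 )/2, pi,84.45 ] 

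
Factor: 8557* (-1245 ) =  - 10653465 = -3^1*5^1*43^1*83^1*199^1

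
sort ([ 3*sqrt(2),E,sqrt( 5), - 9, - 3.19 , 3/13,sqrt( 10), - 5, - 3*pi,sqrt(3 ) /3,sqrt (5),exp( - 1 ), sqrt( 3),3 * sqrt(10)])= [ - 3*pi, - 9, - 5,  -  3.19, 3/13, exp( - 1),sqrt( 3 )/3,sqrt( 3),  sqrt ( 5),sqrt(5),E,sqrt( 10 ),3*sqrt( 2 ),3*sqrt( 10 )] 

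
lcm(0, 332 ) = 0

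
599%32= 23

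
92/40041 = 92/40041 = 0.00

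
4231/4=1057 + 3/4 = 1057.75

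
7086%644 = 2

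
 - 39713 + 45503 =5790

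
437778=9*48642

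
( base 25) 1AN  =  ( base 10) 898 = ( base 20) 24I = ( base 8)1602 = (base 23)1g1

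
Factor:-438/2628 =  - 1/6 =- 2^(  -  1)*3^(-1 ) 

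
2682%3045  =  2682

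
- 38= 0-38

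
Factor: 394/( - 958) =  - 197/479=- 197^1*479^( - 1) 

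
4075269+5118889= 9194158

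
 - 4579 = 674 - 5253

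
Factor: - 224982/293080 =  - 261/340 = - 2^ ( - 2)* 3^2 * 5^ ( - 1 )*17^( - 1 )*29^1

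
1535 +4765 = 6300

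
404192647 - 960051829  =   - 555859182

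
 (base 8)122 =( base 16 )52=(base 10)82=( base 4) 1102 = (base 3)10001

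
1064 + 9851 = 10915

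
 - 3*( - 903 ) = 2709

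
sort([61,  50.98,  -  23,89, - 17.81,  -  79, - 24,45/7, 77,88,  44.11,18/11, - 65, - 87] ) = [ - 87,-79, - 65, - 24, - 23,  -  17.81, 18/11,45/7 , 44.11,  50.98, 61,  77 , 88,89 ] 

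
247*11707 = 2891629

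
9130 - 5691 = 3439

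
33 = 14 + 19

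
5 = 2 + 3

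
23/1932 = 1/84=0.01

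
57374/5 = 11474  +  4/5 = 11474.80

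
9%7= 2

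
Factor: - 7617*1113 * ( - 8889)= 3^3 * 7^1 * 53^1 * 2539^1*2963^1  =  75358461969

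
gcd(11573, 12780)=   71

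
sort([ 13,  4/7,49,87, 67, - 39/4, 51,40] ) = [ - 39/4,  4/7, 13, 40, 49,51, 67,  87] 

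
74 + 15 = 89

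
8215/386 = 8215/386 = 21.28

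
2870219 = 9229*311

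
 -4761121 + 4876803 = 115682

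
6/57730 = 3/28865 = 0.00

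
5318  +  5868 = 11186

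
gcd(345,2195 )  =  5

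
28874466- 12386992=16487474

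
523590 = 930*563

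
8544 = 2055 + 6489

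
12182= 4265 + 7917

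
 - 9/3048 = -1 + 1013/1016 =- 0.00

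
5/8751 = 5/8751=0.00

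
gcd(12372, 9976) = 4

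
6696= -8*( - 837)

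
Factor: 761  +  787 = 2^2*3^2*43^1 = 1548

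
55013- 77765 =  - 22752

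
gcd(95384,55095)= 1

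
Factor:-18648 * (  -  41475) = 2^3*3^3*5^2*7^2*37^1*79^1 = 773425800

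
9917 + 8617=18534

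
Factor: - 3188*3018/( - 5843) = 9621384/5843 = 2^3*3^1*503^1*797^1*5843^ ( - 1)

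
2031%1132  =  899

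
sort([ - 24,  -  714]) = [ - 714,-24]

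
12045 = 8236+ 3809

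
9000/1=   9000  =  9000.00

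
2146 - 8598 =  - 6452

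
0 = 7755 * 0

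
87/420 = 29/140 = 0.21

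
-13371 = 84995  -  98366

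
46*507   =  23322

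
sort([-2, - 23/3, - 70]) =[  -  70,-23/3,-2] 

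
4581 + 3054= 7635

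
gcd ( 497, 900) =1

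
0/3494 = 0 = 0.00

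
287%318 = 287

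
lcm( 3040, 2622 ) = 209760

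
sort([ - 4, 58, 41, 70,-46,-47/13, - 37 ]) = [-46,  -  37,- 4, -47/13,41, 58 , 70] 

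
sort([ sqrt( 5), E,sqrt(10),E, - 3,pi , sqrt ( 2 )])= [-3, sqrt(2), sqrt (5 ),E, E, pi,  sqrt( 10)]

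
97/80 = 1 + 17/80= 1.21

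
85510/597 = 143  +  139/597 = 143.23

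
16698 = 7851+8847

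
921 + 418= 1339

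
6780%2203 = 171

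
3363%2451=912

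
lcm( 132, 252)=2772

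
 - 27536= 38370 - 65906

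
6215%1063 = 900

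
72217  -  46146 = 26071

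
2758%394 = 0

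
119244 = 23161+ 96083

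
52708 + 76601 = 129309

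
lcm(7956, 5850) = 198900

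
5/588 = 5/588 = 0.01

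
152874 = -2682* ( - 57) 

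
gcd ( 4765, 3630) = 5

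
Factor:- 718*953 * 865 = -2^1*5^1*173^1  *  359^1*953^1=- 591879710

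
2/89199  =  2/89199 = 0.00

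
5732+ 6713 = 12445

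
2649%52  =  49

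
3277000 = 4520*725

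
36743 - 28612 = 8131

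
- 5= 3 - 8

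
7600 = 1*7600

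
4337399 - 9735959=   -5398560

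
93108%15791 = 14153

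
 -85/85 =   -  1 = -  1.00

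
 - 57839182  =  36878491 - 94717673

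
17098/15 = 17098/15 = 1139.87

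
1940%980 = 960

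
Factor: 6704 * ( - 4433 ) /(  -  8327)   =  2701712/757 = 2^4*13^1  *31^1*419^1 * 757^( - 1 ) 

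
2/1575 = 2/1575 = 0.00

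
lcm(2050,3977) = 198850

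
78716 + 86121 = 164837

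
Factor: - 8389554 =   -  2^1 *3^1*1398259^1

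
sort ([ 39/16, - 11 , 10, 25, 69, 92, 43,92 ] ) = [ - 11, 39/16, 10,25,  43, 69, 92, 92 ] 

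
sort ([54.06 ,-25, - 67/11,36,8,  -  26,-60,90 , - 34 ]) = [ - 60,-34,  -  26,-25,  -  67/11, 8,36, 54.06,  90]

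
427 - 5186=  - 4759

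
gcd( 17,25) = 1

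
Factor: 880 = 2^4*5^1*11^1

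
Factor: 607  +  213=820=2^2*5^1*41^1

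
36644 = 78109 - 41465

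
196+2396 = 2592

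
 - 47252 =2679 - 49931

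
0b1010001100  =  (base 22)17e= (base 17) 246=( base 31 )L1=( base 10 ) 652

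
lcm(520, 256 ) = 16640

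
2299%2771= 2299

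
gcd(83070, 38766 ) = 5538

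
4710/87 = 54 + 4/29 =54.14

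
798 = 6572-5774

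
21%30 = 21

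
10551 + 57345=67896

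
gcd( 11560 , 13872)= 2312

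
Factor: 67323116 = 2^2* 7^1*23^1*107^1*977^1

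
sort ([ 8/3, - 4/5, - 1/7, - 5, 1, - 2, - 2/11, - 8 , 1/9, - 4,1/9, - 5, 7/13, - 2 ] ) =[- 8 ,-5, - 5, - 4, - 2,-2, - 4/5, - 2/11, - 1/7,1/9, 1/9,7/13,1,8/3]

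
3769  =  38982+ - 35213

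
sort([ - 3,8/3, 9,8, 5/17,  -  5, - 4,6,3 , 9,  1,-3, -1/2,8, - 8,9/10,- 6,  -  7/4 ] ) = [ - 8, - 6, -5, - 4, - 3, - 3, - 7/4, - 1/2 , 5/17,  9/10,1,8/3,  3, 6, 8,8,9,9 ] 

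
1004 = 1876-872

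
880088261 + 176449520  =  1056537781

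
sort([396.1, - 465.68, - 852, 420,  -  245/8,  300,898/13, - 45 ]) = [ - 852, - 465.68,  -  45,  -  245/8,898/13,300,396.1,420 ]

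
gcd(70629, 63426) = 3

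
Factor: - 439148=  - 2^2*101^1*1087^1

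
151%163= 151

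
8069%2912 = 2245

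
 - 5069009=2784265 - 7853274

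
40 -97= - 57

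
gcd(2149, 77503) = 1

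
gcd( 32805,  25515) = 3645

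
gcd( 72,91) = 1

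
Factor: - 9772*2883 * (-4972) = 140074545072 = 2^4 * 3^1*7^1*11^1* 31^2*113^1*349^1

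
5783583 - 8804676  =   - 3021093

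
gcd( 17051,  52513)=17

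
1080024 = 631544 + 448480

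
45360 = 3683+41677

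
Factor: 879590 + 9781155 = 10660745 = 5^1*31^1 * 109^1*631^1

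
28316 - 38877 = - 10561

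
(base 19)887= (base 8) 5747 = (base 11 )2320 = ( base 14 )1179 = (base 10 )3047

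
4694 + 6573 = 11267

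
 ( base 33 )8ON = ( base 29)B9F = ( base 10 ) 9527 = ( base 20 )13g7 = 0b10010100110111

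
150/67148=75/33574 = 0.00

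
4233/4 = 1058+ 1/4 = 1058.25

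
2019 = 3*673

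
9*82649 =743841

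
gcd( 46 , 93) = 1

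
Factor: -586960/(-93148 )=2^2*5^1*23^1*73^ (  -  1 )  =  460/73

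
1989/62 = 32 + 5/62 = 32.08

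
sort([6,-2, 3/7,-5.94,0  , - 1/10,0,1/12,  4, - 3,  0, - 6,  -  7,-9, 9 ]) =[ - 9,-7,-6,-5.94,-3, - 2, - 1/10, 0,  0, 0,1/12,3/7 , 4 , 6,9]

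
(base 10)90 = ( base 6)230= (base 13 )6C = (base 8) 132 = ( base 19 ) 4E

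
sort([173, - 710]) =[ - 710,173 ] 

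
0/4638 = 0= 0.00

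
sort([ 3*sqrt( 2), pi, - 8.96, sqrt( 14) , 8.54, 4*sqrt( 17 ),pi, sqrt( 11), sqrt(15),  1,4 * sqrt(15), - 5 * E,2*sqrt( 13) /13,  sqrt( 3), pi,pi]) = [  -  5*E,-8.96, 2*sqrt( 13 )/13, 1,sqrt( 3), pi,pi,pi,pi, sqrt( 11),sqrt( 14 ),sqrt( 15),3*sqrt (2 ),8.54, 4 *sqrt( 15 ), 4*sqrt( 17) ]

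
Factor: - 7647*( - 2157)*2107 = 3^2*7^2*43^1 * 719^1 * 2549^1= 34754077953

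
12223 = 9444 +2779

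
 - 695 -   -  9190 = 8495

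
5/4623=5/4623 = 0.00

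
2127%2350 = 2127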